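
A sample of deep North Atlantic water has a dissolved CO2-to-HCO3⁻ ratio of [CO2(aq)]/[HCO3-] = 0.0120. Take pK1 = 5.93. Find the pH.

pH = 7.85

From K1 = [H⁺][HCO3-]/[CO2(aq)]:  pH = pK1 − log₁₀([CO2(aq)]/[HCO3-])
log₁₀(0.0120) = -1.921
pH = 5.93 − (-1.921) = 7.85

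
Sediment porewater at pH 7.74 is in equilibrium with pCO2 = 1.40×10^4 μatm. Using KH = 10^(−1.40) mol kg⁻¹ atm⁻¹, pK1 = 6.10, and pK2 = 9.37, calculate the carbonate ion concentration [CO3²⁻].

[CO3²⁻] = 0.570 mmol/kg

[CO2*] = KH · pCO2 = 10^(−1.40) × 1.40×10^4×10^-6 = 5.574×10^-4 mol/kg
α₀ = 1/(1 + K1/[H⁺] + K1K2/[H⁺]²) = 1/(1 + 10^+1.64 + 10^+0.01) = 0.02189
DIC = [CO2*]/α₀ = 5.574×10^-4 / 0.02189 = 25.46 mmol/kg
[CO3²⁻] = α₂·DIC; α₂ = 0.02240, so [CO3²⁻] = 0.02240 × 25.46 = 0.570 mmol/kg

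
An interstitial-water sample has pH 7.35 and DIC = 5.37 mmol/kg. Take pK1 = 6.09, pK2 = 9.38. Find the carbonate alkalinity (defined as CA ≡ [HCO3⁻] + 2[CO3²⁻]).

CA = 5.14 mmol/kg

CA = [HCO3⁻] + 2[CO3²⁻] = (α₁ + 2α₂)·DIC
At pH 7.35: [H⁺]/K1 = 10^-1.26 = 0.054954, K2/[H⁺] = 10^-2.03 = 0.0093325
α₁ = 1/(1 + 0.054954 + 0.0093325) = 1/1.0643 = 0.9396; α₂ = α₁·K2/[H⁺] = 0.008769
α₁ + 2α₂ = 0.9571
CA = 0.9571 × 5.37 = 5.14 mmol/kg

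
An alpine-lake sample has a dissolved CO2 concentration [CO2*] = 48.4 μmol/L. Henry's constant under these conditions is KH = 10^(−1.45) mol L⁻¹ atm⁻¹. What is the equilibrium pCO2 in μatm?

pCO2 = 1360 μatm

KH = 10^(−1.45) = 3.548×10^-2 mol L⁻¹ atm⁻¹
pCO2 = [CO2*]/KH = 48.4×10^-6 / 3.548×10^-2 = 1.36×10^-3 atm = 1360 μatm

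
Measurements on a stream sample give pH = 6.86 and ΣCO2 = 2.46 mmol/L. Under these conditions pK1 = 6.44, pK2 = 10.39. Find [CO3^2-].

α₂ = 1 / (1 + [H⁺]/K2 + [H⁺]²/(K1K2)) = 1 / (1 + 10^+3.53 + 10^+3.11)
   = 1 / (1 + 3388.4 + 1288.2) = 1/4677.7 = 0.0002138
[CO3²⁻] = α₂ × DIC = 0.0002138 × 2.46 = 0.000526 mmol/L = 0.526 μmol/L

[CO3²⁻] = 0.526 μmol/L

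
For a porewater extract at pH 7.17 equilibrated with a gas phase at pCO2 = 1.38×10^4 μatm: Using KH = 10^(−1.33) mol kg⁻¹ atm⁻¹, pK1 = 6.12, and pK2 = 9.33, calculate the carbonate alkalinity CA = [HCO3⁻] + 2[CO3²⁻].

[CO2*] = KH · pCO2 = 10^(−1.33) × 1.38×10^4×10^-6 = 6.455×10^-4 mol/kg
α₀ = 1/(1 + K1/[H⁺] + K1K2/[H⁺]²) = 1/(1 + 10^+1.05 + 10^-1.11) = 0.08132
DIC = [CO2*]/α₀ = 6.455×10^-4 / 0.08132 = 7.938 mmol/kg
CA = (α₁ + 2α₂)·DIC = (0.9124 + 2×0.006312) × 7.938 = 7.34 mmol/kg

CA = 7.34 mmol/kg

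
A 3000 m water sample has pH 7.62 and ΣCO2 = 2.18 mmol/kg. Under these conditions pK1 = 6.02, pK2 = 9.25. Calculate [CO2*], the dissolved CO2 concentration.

α₀ = 1 / (1 + K1/[H⁺] + K1K2/[H⁺]²) = 1 / (1 + 10^+1.60 + 10^-0.03)
   = 1 / (1 + 39.811 + 0.93325) = 1/41.744 = 0.02396
[CO2*] = α₀ × DIC = 0.02396 × 2.18 = 0.0522 mmol/kg

[CO2*] = 0.0522 mmol/kg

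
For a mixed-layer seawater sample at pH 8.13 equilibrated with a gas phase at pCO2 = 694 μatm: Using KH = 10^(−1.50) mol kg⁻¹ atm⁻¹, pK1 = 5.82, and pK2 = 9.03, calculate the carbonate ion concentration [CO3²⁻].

[CO3²⁻] = 0.564 mmol/kg

[CO2*] = KH · pCO2 = 10^(−1.50) × 694×10^-6 = 2.195×10^-5 mol/kg
α₀ = 1/(1 + K1/[H⁺] + K1K2/[H⁺]²) = 1/(1 + 10^+2.31 + 10^+1.41) = 0.004331
DIC = [CO2*]/α₀ = 2.195×10^-5 / 0.004331 = 5.067 mmol/kg
[CO3²⁻] = α₂·DIC; α₂ = 0.1113, so [CO3²⁻] = 0.1113 × 5.067 = 0.564 mmol/kg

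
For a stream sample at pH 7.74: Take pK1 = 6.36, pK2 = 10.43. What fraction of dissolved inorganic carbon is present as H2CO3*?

α₀ = 0.0399

α₀ = 1 / (1 + K1/[H⁺] + K1K2/[H⁺]²) = 1 / (1 + 10^+1.38 + 10^-1.31)
   = 1 / (1 + 23.988 + 0.048978) = 1/25.037 = 0.03994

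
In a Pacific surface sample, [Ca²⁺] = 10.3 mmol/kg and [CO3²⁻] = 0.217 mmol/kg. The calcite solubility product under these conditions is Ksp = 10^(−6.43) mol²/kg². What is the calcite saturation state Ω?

Ω = 6.02

Ksp = 10^(−6.43) = 3.715×10^-7
Ω = [Ca²⁺][CO3²⁻]/Ksp = (10.3×10^-3)(0.217×10^-3) / 3.715×10^-7 = 6.02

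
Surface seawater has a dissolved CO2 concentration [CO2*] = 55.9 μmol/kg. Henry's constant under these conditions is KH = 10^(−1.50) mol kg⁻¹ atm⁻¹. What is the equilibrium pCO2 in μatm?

pCO2 = 1770 μatm

KH = 10^(−1.50) = 3.162×10^-2 mol kg⁻¹ atm⁻¹
pCO2 = [CO2*]/KH = 55.9×10^-6 / 3.162×10^-2 = 1.77×10^-3 atm = 1770 μatm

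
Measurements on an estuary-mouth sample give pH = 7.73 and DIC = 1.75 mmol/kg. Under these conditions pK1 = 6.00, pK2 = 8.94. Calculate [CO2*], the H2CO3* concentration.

α₀ = 1 / (1 + K1/[H⁺] + K1K2/[H⁺]²) = 1 / (1 + 10^+1.73 + 10^+0.52)
   = 1 / (1 + 53.703 + 3.3113) = 1/58.014 = 0.01724
[CO2*] = α₀ × DIC = 0.01724 × 1.75 = 0.0302 mmol/kg

[CO2*] = 0.0302 mmol/kg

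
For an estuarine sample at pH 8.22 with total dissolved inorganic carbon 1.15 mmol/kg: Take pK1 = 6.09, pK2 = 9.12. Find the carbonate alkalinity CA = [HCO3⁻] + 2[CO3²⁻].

CA = 1.27 mmol/kg

CA = [HCO3⁻] + 2[CO3²⁻] = (α₁ + 2α₂)·DIC
At pH 8.22: [H⁺]/K1 = 10^-2.13 = 0.0074131, K2/[H⁺] = 10^-0.90 = 0.12589
α₁ = 1/(1 + 0.0074131 + 0.12589) = 1/1.1333 = 0.8824; α₂ = α₁·K2/[H⁺] = 0.1111
α₁ + 2α₂ = 1.1045
CA = 1.1045 × 1.15 = 1.27 mmol/kg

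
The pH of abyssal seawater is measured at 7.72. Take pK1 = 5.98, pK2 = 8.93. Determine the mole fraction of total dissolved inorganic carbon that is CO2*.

α₀ = 0.0169

α₀ = 1 / (1 + K1/[H⁺] + K1K2/[H⁺]²) = 1 / (1 + 10^+1.74 + 10^+0.53)
   = 1 / (1 + 54.954 + 3.3884) = 1/59.343 = 0.01685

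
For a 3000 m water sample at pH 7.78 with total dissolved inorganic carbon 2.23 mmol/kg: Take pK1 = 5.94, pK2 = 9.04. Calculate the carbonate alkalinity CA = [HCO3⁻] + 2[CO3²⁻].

CA = 2.31 mmol/kg

CA = [HCO3⁻] + 2[CO3²⁻] = (α₁ + 2α₂)·DIC
At pH 7.78: [H⁺]/K1 = 10^-1.84 = 0.014454, K2/[H⁺] = 10^-1.26 = 0.054954
α₁ = 1/(1 + 0.014454 + 0.054954) = 1/1.0694 = 0.9351; α₂ = α₁·K2/[H⁺] = 0.05139
α₁ + 2α₂ = 1.0379
CA = 1.0379 × 2.23 = 2.31 mmol/kg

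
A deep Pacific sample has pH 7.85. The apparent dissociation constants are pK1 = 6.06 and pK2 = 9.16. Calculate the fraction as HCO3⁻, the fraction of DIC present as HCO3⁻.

α₁ = 0.939

α₁ = 1 / (1 + [H⁺]/K1 + K2/[H⁺]) = 1 / (1 + 10^-1.79 + 10^-1.31)
   = 1 / (1 + 0.016218 + 0.048978) = 1/1.0652 = 0.9388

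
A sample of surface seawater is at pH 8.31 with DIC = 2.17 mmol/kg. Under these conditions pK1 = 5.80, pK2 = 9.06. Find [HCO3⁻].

α₁ = 1 / (1 + [H⁺]/K1 + K2/[H⁺]) = 1 / (1 + 10^-2.51 + 10^-0.75)
   = 1 / (1 + 0.0030903 + 0.17783) = 1/1.1809 = 0.8468
[HCO3⁻] = α₁ × DIC = 0.8468 × 2.17 = 1.84 mmol/kg

[HCO3⁻] = 1.84 mmol/kg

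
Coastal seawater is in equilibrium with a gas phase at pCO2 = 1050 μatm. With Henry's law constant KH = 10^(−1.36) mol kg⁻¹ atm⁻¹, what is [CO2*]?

KH = 10^(−1.36) = 4.365×10^-2 mol kg⁻¹ atm⁻¹
[CO2*] = KH · pCO2 = 4.365×10^-2 × 1050×10^-6 atm = 4.58×10^-5 mol/kg

[CO2*] = 45.8 μmol/kg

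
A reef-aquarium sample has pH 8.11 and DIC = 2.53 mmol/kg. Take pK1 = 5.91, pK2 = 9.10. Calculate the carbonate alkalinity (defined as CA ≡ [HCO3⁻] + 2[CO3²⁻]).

CA = [HCO3⁻] + 2[CO3²⁻] = (α₁ + 2α₂)·DIC
At pH 8.11: [H⁺]/K1 = 10^-2.20 = 0.0063096, K2/[H⁺] = 10^-0.99 = 0.10233
α₁ = 1/(1 + 0.0063096 + 0.10233) = 1/1.1086 = 0.9020; α₂ = α₁·K2/[H⁺] = 0.09230
α₁ + 2α₂ = 1.0866
CA = 1.0866 × 2.53 = 2.75 mmol/kg

CA = 2.75 mmol/kg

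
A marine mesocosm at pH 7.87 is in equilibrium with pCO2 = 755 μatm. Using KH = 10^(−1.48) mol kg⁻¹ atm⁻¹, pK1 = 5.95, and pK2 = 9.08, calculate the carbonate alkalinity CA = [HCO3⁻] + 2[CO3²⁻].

[CO2*] = KH · pCO2 = 10^(−1.48) × 755×10^-6 = 2.500×10^-5 mol/kg
α₀ = 1/(1 + K1/[H⁺] + K1K2/[H⁺]²) = 1/(1 + 10^+1.92 + 10^+0.71) = 0.01120
DIC = [CO2*]/α₀ = 2.500×10^-5 / 0.01120 = 2.233 mmol/kg
CA = (α₁ + 2α₂)·DIC = (0.9314 + 2×0.05743) × 2.233 = 2.34 mmol/kg

CA = 2.34 mmol/kg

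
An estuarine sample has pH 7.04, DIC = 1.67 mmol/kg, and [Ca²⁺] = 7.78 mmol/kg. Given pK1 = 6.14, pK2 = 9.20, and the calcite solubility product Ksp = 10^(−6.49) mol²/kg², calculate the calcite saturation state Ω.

α₂ = 1 / (1 + [H⁺]/K2 + [H⁺]²/(K1K2)) = 1 / (1 + 10^+2.16 + 10^+1.26)
   = 1 / (1 + 144.54 + 18.197) = 1/163.74 = 0.006107
[CO3²⁻] = α₂ × DIC = 0.006107 × 1.67 = 0.01020 mmol/kg = 10.20 μmol/kg
Ksp = 10^(−6.49) = 3.236×10^-7
Ω = [Ca²⁺][CO3²⁻]/Ksp = (7.78×10^-3)(1.020×10^-5) / 3.236×10^-7 = 0.245

Ω = 0.245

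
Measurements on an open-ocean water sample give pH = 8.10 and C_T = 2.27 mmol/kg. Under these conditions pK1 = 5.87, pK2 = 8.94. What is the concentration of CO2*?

[CO2*] = 11.6 μmol/kg

α₀ = 1 / (1 + K1/[H⁺] + K1K2/[H⁺]²) = 1 / (1 + 10^+2.23 + 10^+1.39)
   = 1 / (1 + 169.82 + 24.547) = 1/195.37 = 0.005118
[CO2*] = α₀ × DIC = 0.005118 × 2.27 = 0.0116 mmol/kg = 11.6 μmol/kg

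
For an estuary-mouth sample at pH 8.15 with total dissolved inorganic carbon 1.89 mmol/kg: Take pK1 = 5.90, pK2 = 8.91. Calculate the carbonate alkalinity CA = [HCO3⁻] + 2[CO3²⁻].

CA = [HCO3⁻] + 2[CO3²⁻] = (α₁ + 2α₂)·DIC
At pH 8.15: [H⁺]/K1 = 10^-2.25 = 0.0056234, K2/[H⁺] = 10^-0.76 = 0.17378
α₁ = 1/(1 + 0.0056234 + 0.17378) = 1/1.1794 = 0.8479; α₂ = α₁·K2/[H⁺] = 0.1473
α₁ + 2α₂ = 1.1426
CA = 1.1426 × 1.89 = 2.16 mmol/kg

CA = 2.16 mmol/kg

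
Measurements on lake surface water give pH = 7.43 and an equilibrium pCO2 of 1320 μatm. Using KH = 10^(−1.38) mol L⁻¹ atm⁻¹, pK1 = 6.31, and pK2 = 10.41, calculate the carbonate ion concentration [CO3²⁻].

[CO2*] = KH · pCO2 = 10^(−1.38) × 1320×10^-6 = 5.503×10^-5 mol/L
α₀ = 1/(1 + K1/[H⁺] + K1K2/[H⁺]²) = 1/(1 + 10^+1.12 + 10^-1.86) = 0.07044
DIC = [CO2*]/α₀ = 5.503×10^-5 / 0.07044 = 0.7812 mmol/L
[CO3²⁻] = α₂·DIC; α₂ = 0.0009724, so [CO3²⁻] = 0.0009724 × 0.7812 = 0.000760 mmol/L = 0.760 μmol/L

[CO3²⁻] = 0.760 μmol/L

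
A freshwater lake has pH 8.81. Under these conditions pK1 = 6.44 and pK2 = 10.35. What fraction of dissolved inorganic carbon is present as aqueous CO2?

α₀ = 0.00413

α₀ = 1 / (1 + K1/[H⁺] + K1K2/[H⁺]²) = 1 / (1 + 10^+2.37 + 10^+0.83)
   = 1 / (1 + 234.42 + 6.7608) = 1/242.18 = 0.004129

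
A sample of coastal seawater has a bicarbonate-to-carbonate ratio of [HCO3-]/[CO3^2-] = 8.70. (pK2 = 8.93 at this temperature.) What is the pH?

pH = 7.99

From K2 = [H⁺][CO3^2-]/[HCO3-]:  pH = pK2 − log₁₀([HCO3-]/[CO3^2-])
log₁₀(8.70) = +0.940
pH = 8.93 − (+0.940) = 7.99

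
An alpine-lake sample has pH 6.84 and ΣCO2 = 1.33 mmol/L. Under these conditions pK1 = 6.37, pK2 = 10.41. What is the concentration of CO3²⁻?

[CO3²⁻] = 0.267 μmol/L

α₂ = 1 / (1 + [H⁺]/K2 + [H⁺]²/(K1K2)) = 1 / (1 + 10^+3.57 + 10^+3.10)
   = 1 / (1 + 3715.4 + 1258.9) = 1/4975.3 = 0.0002010
[CO3²⁻] = α₂ × DIC = 0.0002010 × 1.33 = 0.000267 mmol/L = 0.267 μmol/L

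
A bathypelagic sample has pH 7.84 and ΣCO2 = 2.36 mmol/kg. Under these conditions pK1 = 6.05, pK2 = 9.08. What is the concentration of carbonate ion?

[CO3²⁻] = 0.126 mmol/kg

α₂ = 1 / (1 + [H⁺]/K2 + [H⁺]²/(K1K2)) = 1 / (1 + 10^+1.24 + 10^-0.55)
   = 1 / (1 + 17.378 + 0.28184) = 1/18.660 = 0.05359
[CO3²⁻] = α₂ × DIC = 0.05359 × 2.36 = 0.126 mmol/kg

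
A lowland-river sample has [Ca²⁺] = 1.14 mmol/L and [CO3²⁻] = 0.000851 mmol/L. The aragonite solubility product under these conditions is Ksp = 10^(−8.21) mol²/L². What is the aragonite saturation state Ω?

Ksp = 10^(−8.21) = 6.166×10^-9
Ω = [Ca²⁺][CO3²⁻]/Ksp = (1.14×10^-3)(0.000851×10^-3) / 6.166×10^-9 = 0.157

Ω = 0.157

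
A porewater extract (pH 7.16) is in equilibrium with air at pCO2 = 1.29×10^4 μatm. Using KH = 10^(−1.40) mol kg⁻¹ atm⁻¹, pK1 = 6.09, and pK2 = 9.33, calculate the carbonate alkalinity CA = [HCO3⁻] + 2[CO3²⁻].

[CO2*] = KH · pCO2 = 10^(−1.40) × 1.29×10^4×10^-6 = 5.136×10^-4 mol/kg
α₀ = 1/(1 + K1/[H⁺] + K1K2/[H⁺]²) = 1/(1 + 10^+1.07 + 10^-1.10) = 0.07795
DIC = [CO2*]/α₀ = 5.136×10^-4 / 0.07795 = 6.588 mmol/kg
CA = (α₁ + 2α₂)·DIC = (0.9159 + 2×0.006192) × 6.588 = 6.12 mmol/kg

CA = 6.12 mmol/kg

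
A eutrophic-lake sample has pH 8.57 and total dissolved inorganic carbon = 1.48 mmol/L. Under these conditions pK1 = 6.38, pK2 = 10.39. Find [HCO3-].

[HCO3⁻] = 1.45 mmol/L

α₁ = 1 / (1 + [H⁺]/K1 + K2/[H⁺]) = 1 / (1 + 10^-2.19 + 10^-1.82)
   = 1 / (1 + 0.0064565 + 0.015136) = 1/1.0216 = 0.9789
[HCO3⁻] = α₁ × DIC = 0.9789 × 1.48 = 1.45 mmol/L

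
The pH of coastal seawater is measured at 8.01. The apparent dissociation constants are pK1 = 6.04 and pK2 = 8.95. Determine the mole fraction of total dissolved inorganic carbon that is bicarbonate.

α₁ = 0.888

α₁ = 1 / (1 + [H⁺]/K1 + K2/[H⁺]) = 1 / (1 + 10^-1.97 + 10^-0.94)
   = 1 / (1 + 0.010715 + 0.11482) = 1/1.1255 = 0.8885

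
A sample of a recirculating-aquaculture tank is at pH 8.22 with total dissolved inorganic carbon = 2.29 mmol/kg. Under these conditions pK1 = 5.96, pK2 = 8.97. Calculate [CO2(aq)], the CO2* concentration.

[CO2*] = 10.6 μmol/kg

α₀ = 1 / (1 + K1/[H⁺] + K1K2/[H⁺]²) = 1 / (1 + 10^+2.26 + 10^+1.51)
   = 1 / (1 + 181.97 + 32.359) = 1/215.33 = 0.004644
[CO2*] = α₀ × DIC = 0.004644 × 2.29 = 0.0106 mmol/kg = 10.6 μmol/kg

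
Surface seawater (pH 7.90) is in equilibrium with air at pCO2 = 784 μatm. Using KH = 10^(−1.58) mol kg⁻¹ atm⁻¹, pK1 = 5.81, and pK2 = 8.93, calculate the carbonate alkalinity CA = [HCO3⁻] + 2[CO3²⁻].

[CO2*] = KH · pCO2 = 10^(−1.58) × 784×10^-6 = 2.062×10^-5 mol/kg
α₀ = 1/(1 + K1/[H⁺] + K1K2/[H⁺]²) = 1/(1 + 10^+2.09 + 10^+1.06) = 0.007380
DIC = [CO2*]/α₀ = 2.062×10^-5 / 0.007380 = 2.794 mmol/kg
CA = (α₁ + 2α₂)·DIC = (0.9079 + 2×0.08473) × 2.794 = 3.01 mmol/kg

CA = 3.01 mmol/kg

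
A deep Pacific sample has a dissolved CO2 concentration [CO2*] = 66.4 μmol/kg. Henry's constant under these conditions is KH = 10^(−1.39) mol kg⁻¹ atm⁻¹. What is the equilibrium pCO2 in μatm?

KH = 10^(−1.39) = 4.074×10^-2 mol kg⁻¹ atm⁻¹
pCO2 = [CO2*]/KH = 66.4×10^-6 / 4.074×10^-2 = 1.63×10^-3 atm = 1630 μatm

pCO2 = 1630 μatm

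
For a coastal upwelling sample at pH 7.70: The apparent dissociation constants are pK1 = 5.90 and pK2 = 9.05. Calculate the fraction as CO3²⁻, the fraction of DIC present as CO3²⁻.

α₂ = 0.0421

α₂ = 1 / (1 + [H⁺]/K2 + [H⁺]²/(K1K2)) = 1 / (1 + 10^+1.35 + 10^-0.45)
   = 1 / (1 + 22.387 + 0.35481) = 1/23.742 = 0.04212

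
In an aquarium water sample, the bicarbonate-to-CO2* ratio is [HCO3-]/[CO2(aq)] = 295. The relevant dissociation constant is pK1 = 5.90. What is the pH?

From K1 = [H⁺][HCO3-]/[CO2(aq)]:  pH = pK1 + log₁₀([HCO3-]/[CO2(aq)])
log₁₀(295) = +2.470
pH = 5.90 + (+2.470) = 8.37

pH = 8.37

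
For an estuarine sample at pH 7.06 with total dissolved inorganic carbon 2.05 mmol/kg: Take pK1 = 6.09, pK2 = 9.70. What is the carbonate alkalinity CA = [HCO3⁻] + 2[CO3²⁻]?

CA = 1.86 mmol/kg

CA = [HCO3⁻] + 2[CO3²⁻] = (α₁ + 2α₂)·DIC
At pH 7.06: [H⁺]/K1 = 10^-0.97 = 0.10715, K2/[H⁺] = 10^-2.64 = 0.0022909
α₁ = 1/(1 + 0.10715 + 0.0022909) = 1/1.1094 = 0.9014; α₂ = α₁·K2/[H⁺] = 0.002065
α₁ + 2α₂ = 0.9055
CA = 0.9055 × 2.05 = 1.86 mmol/kg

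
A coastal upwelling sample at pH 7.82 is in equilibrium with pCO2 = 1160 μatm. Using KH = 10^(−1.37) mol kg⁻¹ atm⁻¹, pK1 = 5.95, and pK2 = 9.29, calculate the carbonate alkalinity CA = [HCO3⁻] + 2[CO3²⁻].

[CO2*] = KH · pCO2 = 10^(−1.37) × 1160×10^-6 = 4.948×10^-5 mol/kg
α₀ = 1/(1 + K1/[H⁺] + K1K2/[H⁺]²) = 1/(1 + 10^+1.87 + 10^+0.40) = 0.01288
DIC = [CO2*]/α₀ = 4.948×10^-5 / 0.01288 = 3.842 mmol/kg
CA = (α₁ + 2α₂)·DIC = (0.9548 + 2×0.03235) × 3.842 = 3.92 mmol/kg

CA = 3.92 mmol/kg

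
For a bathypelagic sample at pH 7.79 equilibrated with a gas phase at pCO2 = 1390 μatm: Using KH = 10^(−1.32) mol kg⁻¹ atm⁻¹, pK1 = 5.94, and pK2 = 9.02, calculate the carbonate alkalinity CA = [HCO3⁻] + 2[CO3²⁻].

[CO2*] = KH · pCO2 = 10^(−1.32) × 1390×10^-6 = 6.653×10^-5 mol/kg
α₀ = 1/(1 + K1/[H⁺] + K1K2/[H⁺]²) = 1/(1 + 10^+1.85 + 10^+0.62) = 0.01316
DIC = [CO2*]/α₀ = 6.653×10^-5 / 0.01316 = 5.054 mmol/kg
CA = (α₁ + 2α₂)·DIC = (0.9320 + 2×0.05488) × 5.054 = 5.26 mmol/kg

CA = 5.26 mmol/kg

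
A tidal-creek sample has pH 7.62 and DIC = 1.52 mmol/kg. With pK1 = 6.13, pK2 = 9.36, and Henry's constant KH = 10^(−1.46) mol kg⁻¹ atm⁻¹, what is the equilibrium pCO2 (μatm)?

pCO2 = 1350 μatm

α₀ = 1 / (1 + K1/[H⁺] + K1K2/[H⁺]²) = 1 / (1 + 10^+1.49 + 10^-0.25)
   = 1 / (1 + 30.903 + 0.56234) = 1/32.465 = 0.03080
[CO2*] = α₀ × DIC = 0.03080 × 1.52 = 0.04682 mmol/kg
pCO2 = [CO2*]/KH = 4.682×10^-5 / 3.467×10^-2 = 1350 μatm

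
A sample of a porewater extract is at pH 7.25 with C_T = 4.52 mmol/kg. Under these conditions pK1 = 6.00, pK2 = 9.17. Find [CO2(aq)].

α₀ = 1 / (1 + K1/[H⁺] + K1K2/[H⁺]²) = 1 / (1 + 10^+1.25 + 10^-0.67)
   = 1 / (1 + 17.783 + 0.21380) = 1/18.997 = 0.05264
[CO2*] = α₀ × DIC = 0.05264 × 4.52 = 0.238 mmol/kg

[CO2*] = 0.238 mmol/kg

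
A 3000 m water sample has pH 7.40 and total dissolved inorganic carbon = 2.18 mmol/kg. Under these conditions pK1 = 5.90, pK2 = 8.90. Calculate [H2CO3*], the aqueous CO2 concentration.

[CO2*] = 0.0648 mmol/kg

α₀ = 1 / (1 + K1/[H⁺] + K1K2/[H⁺]²) = 1 / (1 + 10^+1.50 + 10^+0.00)
   = 1 / (1 + 31.623 + 1.0000) = 1/33.623 = 0.02974
[CO2*] = α₀ × DIC = 0.02974 × 2.18 = 0.0648 mmol/kg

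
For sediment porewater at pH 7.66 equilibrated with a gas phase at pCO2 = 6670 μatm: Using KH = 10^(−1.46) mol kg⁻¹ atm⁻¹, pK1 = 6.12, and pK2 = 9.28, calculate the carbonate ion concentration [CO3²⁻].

[CO2*] = KH · pCO2 = 10^(−1.46) × 6670×10^-6 = 2.313×10^-4 mol/kg
α₀ = 1/(1 + K1/[H⁺] + K1K2/[H⁺]²) = 1/(1 + 10^+1.54 + 10^-0.08) = 0.02739
DIC = [CO2*]/α₀ = 2.313×10^-4 / 0.02739 = 8.443 mmol/kg
[CO3²⁻] = α₂·DIC; α₂ = 0.02278, so [CO3²⁻] = 0.02278 × 8.443 = 0.192 mmol/kg

[CO3²⁻] = 0.192 mmol/kg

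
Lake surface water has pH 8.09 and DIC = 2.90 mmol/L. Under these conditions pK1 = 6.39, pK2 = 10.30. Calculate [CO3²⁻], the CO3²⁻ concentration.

[CO3²⁻] = 17.4 μmol/L

α₂ = 1 / (1 + [H⁺]/K2 + [H⁺]²/(K1K2)) = 1 / (1 + 10^+2.21 + 10^+0.51)
   = 1 / (1 + 162.18 + 3.2359) = 1/166.42 = 0.006009
[CO3²⁻] = α₂ × DIC = 0.006009 × 2.90 = 0.0174 mmol/L = 17.4 μmol/L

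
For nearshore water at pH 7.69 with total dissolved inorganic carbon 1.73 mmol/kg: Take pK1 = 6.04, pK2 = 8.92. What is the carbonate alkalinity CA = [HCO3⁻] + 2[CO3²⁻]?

CA = [HCO3⁻] + 2[CO3²⁻] = (α₁ + 2α₂)·DIC
At pH 7.69: [H⁺]/K1 = 10^-1.65 = 0.022387, K2/[H⁺] = 10^-1.23 = 0.058884
α₁ = 1/(1 + 0.022387 + 0.058884) = 1/1.0813 = 0.9248; α₂ = α₁·K2/[H⁺] = 0.05446
α₁ + 2α₂ = 1.0338
CA = 1.0338 × 1.73 = 1.79 mmol/kg

CA = 1.79 mmol/kg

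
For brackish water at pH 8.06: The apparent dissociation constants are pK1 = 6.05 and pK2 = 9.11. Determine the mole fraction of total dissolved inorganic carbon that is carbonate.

α₂ = 1 / (1 + [H⁺]/K2 + [H⁺]²/(K1K2)) = 1 / (1 + 10^+1.05 + 10^-0.96)
   = 1 / (1 + 11.220 + 0.10965) = 1/12.330 = 0.08110

α₂ = 0.0811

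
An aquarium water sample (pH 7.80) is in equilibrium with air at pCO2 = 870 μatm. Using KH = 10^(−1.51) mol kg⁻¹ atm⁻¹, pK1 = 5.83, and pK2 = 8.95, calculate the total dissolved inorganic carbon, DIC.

[CO2*] = KH · pCO2 = 10^(−1.51) × 870×10^-6 = 2.689×10^-5 mol/kg
α₀ = 1/(1 + K1/[H⁺] + K1K2/[H⁺]²) = 1/(1 + 10^+1.97 + 10^+0.82) = 0.009908
DIC = [CO2*]/α₀ = 2.689×10^-5 / 0.009908 = 2.71 mmol/kg

DIC = 2.71 mmol/kg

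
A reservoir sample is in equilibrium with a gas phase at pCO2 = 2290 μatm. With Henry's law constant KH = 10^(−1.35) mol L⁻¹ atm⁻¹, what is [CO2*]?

KH = 10^(−1.35) = 4.467×10^-2 mol L⁻¹ atm⁻¹
[CO2*] = KH · pCO2 = 4.467×10^-2 × 2290×10^-6 atm = 1.02×10^-4 mol/L

[CO2*] = 102 μmol/L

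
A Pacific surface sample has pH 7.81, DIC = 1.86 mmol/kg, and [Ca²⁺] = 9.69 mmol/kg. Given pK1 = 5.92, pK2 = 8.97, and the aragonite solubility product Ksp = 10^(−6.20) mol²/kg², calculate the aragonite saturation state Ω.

α₂ = 1 / (1 + [H⁺]/K2 + [H⁺]²/(K1K2)) = 1 / (1 + 10^+1.16 + 10^-0.73)
   = 1 / (1 + 14.454 + 0.18621) = 1/15.641 = 0.06394
[CO3²⁻] = α₂ × DIC = 0.06394 × 1.86 = 0.1189 mmol/kg
Ksp = 10^(−6.20) = 6.310×10^-7
Ω = [Ca²⁺][CO3²⁻]/Ksp = (9.69×10^-3)(1.189×10^-4) / 6.310×10^-7 = 1.83

Ω = 1.83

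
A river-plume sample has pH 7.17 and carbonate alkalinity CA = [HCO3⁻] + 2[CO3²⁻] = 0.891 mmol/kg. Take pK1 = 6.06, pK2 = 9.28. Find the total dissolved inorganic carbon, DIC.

CA = [HCO3⁻] + 2[CO3²⁻] = (α₁ + 2α₂)·DIC
At pH 7.17: [H⁺]/K1 = 10^-1.11 = 0.077625, K2/[H⁺] = 10^-2.11 = 0.0077625
α₁ = 1/(1 + 0.077625 + 0.0077625) = 1/1.0854 = 0.9213; α₂ = α₁·K2/[H⁺] = 0.007152
α₁ + 2α₂ = 0.9356
DIC = CA / (α₁ + 2α₂) = 0.891 / 0.9356 = 0.952 mmol/kg

DIC = 0.952 mmol/kg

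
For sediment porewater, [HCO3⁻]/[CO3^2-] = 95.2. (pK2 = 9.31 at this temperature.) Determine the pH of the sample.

From K2 = [H⁺][CO3^2-]/[HCO3⁻]:  pH = pK2 − log₁₀([HCO3⁻]/[CO3^2-])
log₁₀(95.2) = +1.979
pH = 9.31 − (+1.979) = 7.33

pH = 7.33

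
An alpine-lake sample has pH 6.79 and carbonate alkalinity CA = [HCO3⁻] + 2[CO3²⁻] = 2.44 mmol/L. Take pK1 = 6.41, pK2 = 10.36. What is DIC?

CA = [HCO3⁻] + 2[CO3²⁻] = (α₁ + 2α₂)·DIC
At pH 6.79: [H⁺]/K1 = 10^-0.38 = 0.41687, K2/[H⁺] = 10^-3.57 = 0.00026915
α₁ = 1/(1 + 0.41687 + 0.00026915) = 1/1.4171 = 0.7056; α₂ = α₁·K2/[H⁺] = 0.0001899
α₁ + 2α₂ = 0.7060
DIC = CA / (α₁ + 2α₂) = 2.44 / 0.7060 = 3.46 mmol/L

DIC = 3.46 mmol/L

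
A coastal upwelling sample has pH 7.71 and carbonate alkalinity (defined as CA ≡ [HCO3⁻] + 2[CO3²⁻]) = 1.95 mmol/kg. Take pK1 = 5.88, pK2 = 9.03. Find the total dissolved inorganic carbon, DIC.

CA = [HCO3⁻] + 2[CO3²⁻] = (α₁ + 2α₂)·DIC
At pH 7.71: [H⁺]/K1 = 10^-1.83 = 0.014791, K2/[H⁺] = 10^-1.32 = 0.047863
α₁ = 1/(1 + 0.014791 + 0.047863) = 1/1.0627 = 0.9410; α₂ = α₁·K2/[H⁺] = 0.04504
α₁ + 2α₂ = 1.0311
DIC = CA / (α₁ + 2α₂) = 1.95 / 1.0311 = 1.89 mmol/kg

DIC = 1.89 mmol/kg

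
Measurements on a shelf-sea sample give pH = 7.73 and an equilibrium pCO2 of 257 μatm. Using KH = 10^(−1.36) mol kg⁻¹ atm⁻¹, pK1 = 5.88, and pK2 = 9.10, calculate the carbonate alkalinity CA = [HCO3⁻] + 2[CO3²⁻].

CA = 0.862 mmol/kg

[CO2*] = KH · pCO2 = 10^(−1.36) × 257×10^-6 = 1.122×10^-5 mol/kg
α₀ = 1/(1 + K1/[H⁺] + K1K2/[H⁺]²) = 1/(1 + 10^+1.85 + 10^+0.48) = 0.01337
DIC = [CO2*]/α₀ = 1.122×10^-5 / 0.01337 = 0.8393 mmol/kg
CA = (α₁ + 2α₂)·DIC = (0.9463 + 2×0.04037) × 0.8393 = 0.862 mmol/kg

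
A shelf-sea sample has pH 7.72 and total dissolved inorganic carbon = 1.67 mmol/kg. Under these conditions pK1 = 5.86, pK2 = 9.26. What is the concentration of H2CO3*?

[CO2*] = 0.0221 mmol/kg

α₀ = 1 / (1 + K1/[H⁺] + K1K2/[H⁺]²) = 1 / (1 + 10^+1.86 + 10^+0.32)
   = 1 / (1 + 72.444 + 2.0893) = 1/75.533 = 0.01324
[CO2*] = α₀ × DIC = 0.01324 × 1.67 = 0.0221 mmol/kg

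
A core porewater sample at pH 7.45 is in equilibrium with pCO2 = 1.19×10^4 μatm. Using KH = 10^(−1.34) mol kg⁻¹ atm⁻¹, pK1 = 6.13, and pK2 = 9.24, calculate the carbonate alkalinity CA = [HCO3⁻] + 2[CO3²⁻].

[CO2*] = KH · pCO2 = 10^(−1.34) × 1.19×10^4×10^-6 = 5.439×10^-4 mol/kg
α₀ = 1/(1 + K1/[H⁺] + K1K2/[H⁺]²) = 1/(1 + 10^+1.32 + 10^-0.47) = 0.04498
DIC = [CO2*]/α₀ = 5.439×10^-4 / 0.04498 = 12.09 mmol/kg
CA = (α₁ + 2α₂)·DIC = (0.9398 + 2×0.01524) × 12.09 = 11.7 mmol/kg

CA = 11.7 mmol/kg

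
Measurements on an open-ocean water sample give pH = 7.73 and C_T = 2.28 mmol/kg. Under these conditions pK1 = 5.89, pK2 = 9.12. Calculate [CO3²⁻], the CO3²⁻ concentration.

α₂ = 1 / (1 + [H⁺]/K2 + [H⁺]²/(K1K2)) = 1 / (1 + 10^+1.39 + 10^-0.45)
   = 1 / (1 + 24.547 + 0.35481) = 1/25.902 = 0.03861
[CO3²⁻] = α₂ × DIC = 0.03861 × 2.28 = 0.0880 mmol/kg

[CO3²⁻] = 0.0880 mmol/kg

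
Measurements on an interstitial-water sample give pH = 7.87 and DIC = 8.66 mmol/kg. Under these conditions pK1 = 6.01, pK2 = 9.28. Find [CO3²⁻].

[CO3²⁻] = 0.320 mmol/kg

α₂ = 1 / (1 + [H⁺]/K2 + [H⁺]²/(K1K2)) = 1 / (1 + 10^+1.41 + 10^-0.45)
   = 1 / (1 + 25.704 + 0.35481) = 1/27.059 = 0.03696
[CO3²⁻] = α₂ × DIC = 0.03696 × 8.66 = 0.320 mmol/kg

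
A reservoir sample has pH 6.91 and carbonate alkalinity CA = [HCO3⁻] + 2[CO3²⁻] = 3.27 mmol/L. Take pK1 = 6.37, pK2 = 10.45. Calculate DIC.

CA = [HCO3⁻] + 2[CO3²⁻] = (α₁ + 2α₂)·DIC
At pH 6.91: [H⁺]/K1 = 10^-0.54 = 0.28840, K2/[H⁺] = 10^-3.54 = 0.00028840
α₁ = 1/(1 + 0.28840 + 0.00028840) = 1/1.2887 = 0.7760; α₂ = α₁·K2/[H⁺] = 0.0002238
α₁ + 2α₂ = 0.7764
DIC = CA / (α₁ + 2α₂) = 3.27 / 0.7764 = 4.21 mmol/L

DIC = 4.21 mmol/L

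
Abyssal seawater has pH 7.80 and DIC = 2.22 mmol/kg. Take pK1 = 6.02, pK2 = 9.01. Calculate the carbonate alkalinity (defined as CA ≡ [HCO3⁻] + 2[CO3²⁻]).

CA = 2.31 mmol/kg

CA = [HCO3⁻] + 2[CO3²⁻] = (α₁ + 2α₂)·DIC
At pH 7.80: [H⁺]/K1 = 10^-1.78 = 0.016596, K2/[H⁺] = 10^-1.21 = 0.061660
α₁ = 1/(1 + 0.016596 + 0.061660) = 1/1.0783 = 0.9274; α₂ = α₁·K2/[H⁺] = 0.05718
α₁ + 2α₂ = 1.0418
CA = 1.0418 × 2.22 = 2.31 mmol/kg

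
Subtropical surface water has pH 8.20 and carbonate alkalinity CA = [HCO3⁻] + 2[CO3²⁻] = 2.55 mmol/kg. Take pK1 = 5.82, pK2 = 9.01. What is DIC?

DIC = 2.26 mmol/kg

CA = [HCO3⁻] + 2[CO3²⁻] = (α₁ + 2α₂)·DIC
At pH 8.20: [H⁺]/K1 = 10^-2.38 = 0.0041687, K2/[H⁺] = 10^-0.81 = 0.15488
α₁ = 1/(1 + 0.0041687 + 0.15488) = 1/1.1591 = 0.8628; α₂ = α₁·K2/[H⁺] = 0.1336
α₁ + 2α₂ = 1.1300
DIC = CA / (α₁ + 2α₂) = 2.55 / 1.1300 = 2.26 mmol/kg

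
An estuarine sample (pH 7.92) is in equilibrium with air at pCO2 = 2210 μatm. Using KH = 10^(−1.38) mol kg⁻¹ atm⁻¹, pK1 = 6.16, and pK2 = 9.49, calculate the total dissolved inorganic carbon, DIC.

[CO2*] = KH · pCO2 = 10^(−1.38) × 2210×10^-6 = 9.213×10^-5 mol/kg
α₀ = 1/(1 + K1/[H⁺] + K1K2/[H⁺]²) = 1/(1 + 10^+1.76 + 10^+0.19) = 0.01664
DIC = [CO2*]/α₀ = 9.213×10^-5 / 0.01664 = 5.54 mmol/kg

DIC = 5.54 mmol/kg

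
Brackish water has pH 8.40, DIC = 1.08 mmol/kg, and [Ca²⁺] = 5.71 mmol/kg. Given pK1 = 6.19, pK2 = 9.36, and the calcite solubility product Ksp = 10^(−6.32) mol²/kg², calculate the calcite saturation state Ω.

Ω = 1.27

α₂ = 1 / (1 + [H⁺]/K2 + [H⁺]²/(K1K2)) = 1 / (1 + 10^+0.96 + 10^-1.25)
   = 1 / (1 + 9.1201 + 0.056234) = 1/10.176 = 0.09827
[CO3²⁻] = α₂ × DIC = 0.09827 × 1.08 = 0.1061 mmol/kg
Ksp = 10^(−6.32) = 4.786×10^-7
Ω = [Ca²⁺][CO3²⁻]/Ksp = (5.71×10^-3)(1.061×10^-4) / 4.786×10^-7 = 1.27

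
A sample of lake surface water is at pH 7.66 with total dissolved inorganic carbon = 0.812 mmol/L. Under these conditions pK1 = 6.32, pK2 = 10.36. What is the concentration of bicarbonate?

α₁ = 1 / (1 + [H⁺]/K1 + K2/[H⁺]) = 1 / (1 + 10^-1.34 + 10^-2.70)
   = 1 / (1 + 0.045709 + 0.0019953) = 1/1.0477 = 0.9545
[HCO3⁻] = α₁ × DIC = 0.9545 × 0.812 = 0.775 mmol/L

[HCO3⁻] = 0.775 mmol/L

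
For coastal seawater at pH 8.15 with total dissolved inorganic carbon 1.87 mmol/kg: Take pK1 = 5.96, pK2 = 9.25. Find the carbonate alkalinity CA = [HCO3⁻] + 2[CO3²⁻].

CA = 2.00 mmol/kg

CA = [HCO3⁻] + 2[CO3²⁻] = (α₁ + 2α₂)·DIC
At pH 8.15: [H⁺]/K1 = 10^-2.19 = 0.0064565, K2/[H⁺] = 10^-1.10 = 0.079433
α₁ = 1/(1 + 0.0064565 + 0.079433) = 1/1.0859 = 0.9209; α₂ = α₁·K2/[H⁺] = 0.07315
α₁ + 2α₂ = 1.0672
CA = 1.0672 × 1.87 = 2.00 mmol/kg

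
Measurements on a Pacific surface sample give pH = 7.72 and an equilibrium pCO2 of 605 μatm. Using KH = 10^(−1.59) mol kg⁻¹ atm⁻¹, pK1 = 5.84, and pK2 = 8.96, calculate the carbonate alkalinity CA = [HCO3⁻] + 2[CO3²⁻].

CA = 1.32 mmol/kg

[CO2*] = KH · pCO2 = 10^(−1.59) × 605×10^-6 = 1.555×10^-5 mol/kg
α₀ = 1/(1 + K1/[H⁺] + K1K2/[H⁺]²) = 1/(1 + 10^+1.88 + 10^+0.64) = 0.01231
DIC = [CO2*]/α₀ = 1.555×10^-5 / 0.01231 = 1.263 mmol/kg
CA = (α₁ + 2α₂)·DIC = (0.9339 + 2×0.05374) × 1.263 = 1.32 mmol/kg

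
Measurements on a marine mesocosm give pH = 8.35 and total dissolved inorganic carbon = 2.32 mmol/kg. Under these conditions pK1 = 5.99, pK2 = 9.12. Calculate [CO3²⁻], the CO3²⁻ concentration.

[CO3²⁻] = 0.336 mmol/kg

α₂ = 1 / (1 + [H⁺]/K2 + [H⁺]²/(K1K2)) = 1 / (1 + 10^+0.77 + 10^-1.59)
   = 1 / (1 + 5.8884 + 0.025704) = 1/6.9141 = 0.1446
[CO3²⁻] = α₂ × DIC = 0.1446 × 2.32 = 0.336 mmol/kg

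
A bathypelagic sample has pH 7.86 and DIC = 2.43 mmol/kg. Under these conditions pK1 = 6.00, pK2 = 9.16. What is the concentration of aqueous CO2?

[CO2*] = 0.0315 mmol/kg

α₀ = 1 / (1 + K1/[H⁺] + K1K2/[H⁺]²) = 1 / (1 + 10^+1.86 + 10^+0.56)
   = 1 / (1 + 72.444 + 3.6308) = 1/77.074 = 0.01297
[CO2*] = α₀ × DIC = 0.01297 × 2.43 = 0.0315 mmol/kg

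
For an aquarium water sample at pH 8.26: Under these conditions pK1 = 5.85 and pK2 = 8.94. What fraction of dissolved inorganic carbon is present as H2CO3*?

α₀ = 1 / (1 + K1/[H⁺] + K1K2/[H⁺]²) = 1 / (1 + 10^+2.41 + 10^+1.73)
   = 1 / (1 + 257.04 + 53.703) = 1/311.74 = 0.003208

α₀ = 0.00321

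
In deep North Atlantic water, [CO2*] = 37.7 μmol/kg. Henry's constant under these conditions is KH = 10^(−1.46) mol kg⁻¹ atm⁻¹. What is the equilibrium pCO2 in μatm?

KH = 10^(−1.46) = 3.467×10^-2 mol kg⁻¹ atm⁻¹
pCO2 = [CO2*]/KH = 37.7×10^-6 / 3.467×10^-2 = 1.09×10^-3 atm = 1090 μatm

pCO2 = 1090 μatm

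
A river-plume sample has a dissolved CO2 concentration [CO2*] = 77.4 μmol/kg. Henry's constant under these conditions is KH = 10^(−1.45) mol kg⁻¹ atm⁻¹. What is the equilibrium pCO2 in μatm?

pCO2 = 2180 μatm

KH = 10^(−1.45) = 3.548×10^-2 mol kg⁻¹ atm⁻¹
pCO2 = [CO2*]/KH = 77.4×10^-6 / 3.548×10^-2 = 2.18×10^-3 atm = 2180 μatm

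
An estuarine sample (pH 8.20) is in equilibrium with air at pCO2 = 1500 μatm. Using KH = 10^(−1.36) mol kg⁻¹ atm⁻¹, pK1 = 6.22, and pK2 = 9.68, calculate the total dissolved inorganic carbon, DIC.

[CO2*] = KH · pCO2 = 10^(−1.36) × 1500×10^-6 = 6.548×10^-5 mol/kg
α₀ = 1/(1 + K1/[H⁺] + K1K2/[H⁺]²) = 1/(1 + 10^+1.98 + 10^+0.50) = 0.01003
DIC = [CO2*]/α₀ = 6.548×10^-5 / 0.01003 = 6.53 mmol/kg

DIC = 6.53 mmol/kg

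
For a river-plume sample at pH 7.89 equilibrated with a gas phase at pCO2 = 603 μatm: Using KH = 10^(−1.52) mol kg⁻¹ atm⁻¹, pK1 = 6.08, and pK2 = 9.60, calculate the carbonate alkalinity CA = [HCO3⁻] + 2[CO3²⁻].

[CO2*] = KH · pCO2 = 10^(−1.52) × 603×10^-6 = 1.821×10^-5 mol/kg
α₀ = 1/(1 + K1/[H⁺] + K1K2/[H⁺]²) = 1/(1 + 10^+1.81 + 10^+0.10) = 0.01496
DIC = [CO2*]/α₀ = 1.821×10^-5 / 0.01496 = 1.217 mmol/kg
CA = (α₁ + 2α₂)·DIC = (0.9662 + 2×0.01884) × 1.217 = 1.22 mmol/kg

CA = 1.22 mmol/kg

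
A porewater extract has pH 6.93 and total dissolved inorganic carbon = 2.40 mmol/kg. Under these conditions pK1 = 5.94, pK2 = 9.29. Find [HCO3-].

[HCO3⁻] = 2.17 mmol/kg

α₁ = 1 / (1 + [H⁺]/K1 + K2/[H⁺]) = 1 / (1 + 10^-0.99 + 10^-2.36)
   = 1 / (1 + 0.10233 + 0.0043652) = 1/1.1067 = 0.9036
[HCO3⁻] = α₁ × DIC = 0.9036 × 2.40 = 2.17 mmol/kg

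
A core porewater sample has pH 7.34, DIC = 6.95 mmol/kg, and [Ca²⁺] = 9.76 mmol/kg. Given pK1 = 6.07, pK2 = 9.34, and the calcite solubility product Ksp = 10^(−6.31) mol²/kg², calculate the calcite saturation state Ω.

α₂ = 1 / (1 + [H⁺]/K2 + [H⁺]²/(K1K2)) = 1 / (1 + 10^+2.00 + 10^+0.73)
   = 1 / (1 + 100.00 + 5.3703) = 1/106.37 = 0.009401
[CO3²⁻] = α₂ × DIC = 0.009401 × 6.95 = 0.06534 mmol/kg
Ksp = 10^(−6.31) = 4.898×10^-7
Ω = [Ca²⁺][CO3²⁻]/Ksp = (9.76×10^-3)(6.534×10^-5) / 4.898×10^-7 = 1.30

Ω = 1.30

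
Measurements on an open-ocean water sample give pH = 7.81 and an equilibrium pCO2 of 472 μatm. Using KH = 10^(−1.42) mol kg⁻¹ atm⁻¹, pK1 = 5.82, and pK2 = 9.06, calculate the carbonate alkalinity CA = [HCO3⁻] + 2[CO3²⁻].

[CO2*] = KH · pCO2 = 10^(−1.42) × 472×10^-6 = 1.794×10^-5 mol/kg
α₀ = 1/(1 + K1/[H⁺] + K1K2/[H⁺]²) = 1/(1 + 10^+1.99 + 10^+0.74) = 0.009595
DIC = [CO2*]/α₀ = 1.794×10^-5 / 0.009595 = 1.870 mmol/kg
CA = (α₁ + 2α₂)·DIC = (0.9377 + 2×0.05273) × 1.870 = 1.95 mmol/kg

CA = 1.95 mmol/kg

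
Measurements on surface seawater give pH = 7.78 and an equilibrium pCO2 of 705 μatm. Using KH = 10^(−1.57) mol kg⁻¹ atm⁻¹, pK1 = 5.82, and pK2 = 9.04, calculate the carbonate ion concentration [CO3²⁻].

[CO3²⁻] = 0.0951 mmol/kg

[CO2*] = KH · pCO2 = 10^(−1.57) × 705×10^-6 = 1.898×10^-5 mol/kg
α₀ = 1/(1 + K1/[H⁺] + K1K2/[H⁺]²) = 1/(1 + 10^+1.96 + 10^+0.70) = 0.01029
DIC = [CO2*]/α₀ = 1.898×10^-5 / 0.01029 = 1.845 mmol/kg
[CO3²⁻] = α₂·DIC; α₂ = 0.05156, so [CO3²⁻] = 0.05156 × 1.845 = 0.0951 mmol/kg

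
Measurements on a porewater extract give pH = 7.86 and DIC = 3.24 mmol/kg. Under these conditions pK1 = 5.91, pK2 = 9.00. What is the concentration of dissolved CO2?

[CO2*] = 0.0335 mmol/kg

α₀ = 1 / (1 + K1/[H⁺] + K1K2/[H⁺]²) = 1 / (1 + 10^+1.95 + 10^+0.81)
   = 1 / (1 + 89.125 + 6.4565) = 1/96.582 = 0.01035
[CO2*] = α₀ × DIC = 0.01035 × 3.24 = 0.0335 mmol/kg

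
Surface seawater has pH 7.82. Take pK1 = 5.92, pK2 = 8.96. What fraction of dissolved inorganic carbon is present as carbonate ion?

α₂ = 1 / (1 + [H⁺]/K2 + [H⁺]²/(K1K2)) = 1 / (1 + 10^+1.14 + 10^-0.76)
   = 1 / (1 + 13.804 + 0.17378) = 1/14.978 = 0.06677

α₂ = 0.0668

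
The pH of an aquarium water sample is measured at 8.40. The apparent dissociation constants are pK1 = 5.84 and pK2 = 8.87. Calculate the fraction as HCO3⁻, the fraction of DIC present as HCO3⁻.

α₁ = 1 / (1 + [H⁺]/K1 + K2/[H⁺]) = 1 / (1 + 10^-2.56 + 10^-0.47)
   = 1 / (1 + 0.0027542 + 0.33884) = 1/1.3416 = 0.7454

α₁ = 0.745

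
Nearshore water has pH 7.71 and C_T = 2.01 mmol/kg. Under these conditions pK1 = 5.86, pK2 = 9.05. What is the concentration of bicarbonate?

[HCO3⁻] = 1.90 mmol/kg

α₁ = 1 / (1 + [H⁺]/K1 + K2/[H⁺]) = 1 / (1 + 10^-1.85 + 10^-1.34)
   = 1 / (1 + 0.014125 + 0.045709) = 1/1.0598 = 0.9435
[HCO3⁻] = α₁ × DIC = 0.9435 × 2.01 = 1.90 mmol/kg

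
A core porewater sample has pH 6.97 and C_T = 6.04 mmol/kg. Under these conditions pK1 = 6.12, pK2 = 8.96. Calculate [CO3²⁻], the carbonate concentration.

α₂ = 1 / (1 + [H⁺]/K2 + [H⁺]²/(K1K2)) = 1 / (1 + 10^+1.99 + 10^+1.14)
   = 1 / (1 + 97.724 + 13.804) = 1/112.53 = 0.008887
[CO3²⁻] = α₂ × DIC = 0.008887 × 6.04 = 0.0537 mmol/kg

[CO3²⁻] = 0.0537 mmol/kg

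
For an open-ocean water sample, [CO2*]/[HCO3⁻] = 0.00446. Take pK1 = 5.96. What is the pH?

pH = 8.31

From K1 = [H⁺][HCO3⁻]/[CO2*]:  pH = pK1 − log₁₀([CO2*]/[HCO3⁻])
log₁₀(0.00446) = -2.351
pH = 5.96 − (-2.351) = 8.31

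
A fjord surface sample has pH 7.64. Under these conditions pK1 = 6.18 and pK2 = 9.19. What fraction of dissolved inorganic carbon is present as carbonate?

α₂ = 1 / (1 + [H⁺]/K2 + [H⁺]²/(K1K2)) = 1 / (1 + 10^+1.55 + 10^+0.09)
   = 1 / (1 + 35.481 + 1.2303) = 1/37.712 = 0.02652

α₂ = 0.0265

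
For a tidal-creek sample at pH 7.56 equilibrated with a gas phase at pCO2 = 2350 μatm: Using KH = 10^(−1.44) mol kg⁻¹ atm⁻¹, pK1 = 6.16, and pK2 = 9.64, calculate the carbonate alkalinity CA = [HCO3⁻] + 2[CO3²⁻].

CA = 2.18 mmol/kg

[CO2*] = KH · pCO2 = 10^(−1.44) × 2350×10^-6 = 8.532×10^-5 mol/kg
α₀ = 1/(1 + K1/[H⁺] + K1K2/[H⁺]²) = 1/(1 + 10^+1.40 + 10^-0.68) = 0.03798
DIC = [CO2*]/α₀ = 8.532×10^-5 / 0.03798 = 2.246 mmol/kg
CA = (α₁ + 2α₂)·DIC = (0.9541 + 2×0.007936) × 2.246 = 2.18 mmol/kg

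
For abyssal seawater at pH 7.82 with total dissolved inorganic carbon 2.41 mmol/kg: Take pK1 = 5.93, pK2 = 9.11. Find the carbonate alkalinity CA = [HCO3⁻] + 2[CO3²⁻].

CA = 2.50 mmol/kg

CA = [HCO3⁻] + 2[CO3²⁻] = (α₁ + 2α₂)·DIC
At pH 7.82: [H⁺]/K1 = 10^-1.89 = 0.012882, K2/[H⁺] = 10^-1.29 = 0.051286
α₁ = 1/(1 + 0.012882 + 0.051286) = 1/1.0642 = 0.9397; α₂ = α₁·K2/[H⁺] = 0.04819
α₁ + 2α₂ = 1.0361
CA = 1.0361 × 2.41 = 2.50 mmol/kg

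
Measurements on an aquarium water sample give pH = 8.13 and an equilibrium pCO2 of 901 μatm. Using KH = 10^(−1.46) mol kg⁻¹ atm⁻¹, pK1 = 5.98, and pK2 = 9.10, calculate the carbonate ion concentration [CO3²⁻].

[CO3²⁻] = 0.473 mmol/kg

[CO2*] = KH · pCO2 = 10^(−1.46) × 901×10^-6 = 3.124×10^-5 mol/kg
α₀ = 1/(1 + K1/[H⁺] + K1K2/[H⁺]²) = 1/(1 + 10^+2.15 + 10^+1.18) = 0.006354
DIC = [CO2*]/α₀ = 3.124×10^-5 / 0.006354 = 4.917 mmol/kg
[CO3²⁻] = α₂·DIC; α₂ = 0.09617, so [CO3²⁻] = 0.09617 × 4.917 = 0.473 mmol/kg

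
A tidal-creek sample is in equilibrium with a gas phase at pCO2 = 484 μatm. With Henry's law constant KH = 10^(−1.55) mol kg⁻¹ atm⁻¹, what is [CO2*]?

[CO2*] = 13.6 μmol/kg

KH = 10^(−1.55) = 2.818×10^-2 mol kg⁻¹ atm⁻¹
[CO2*] = KH · pCO2 = 2.818×10^-2 × 484×10^-6 atm = 1.36×10^-5 mol/kg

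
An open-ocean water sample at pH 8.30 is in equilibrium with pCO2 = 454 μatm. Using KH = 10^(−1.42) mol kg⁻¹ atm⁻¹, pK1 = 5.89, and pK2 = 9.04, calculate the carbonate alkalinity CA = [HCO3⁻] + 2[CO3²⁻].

CA = 6.05 mmol/kg

[CO2*] = KH · pCO2 = 10^(−1.42) × 454×10^-6 = 1.726×10^-5 mol/kg
α₀ = 1/(1 + K1/[H⁺] + K1K2/[H⁺]²) = 1/(1 + 10^+2.41 + 10^+1.67) = 0.003281
DIC = [CO2*]/α₀ = 1.726×10^-5 / 0.003281 = 5.261 mmol/kg
CA = (α₁ + 2α₂)·DIC = (0.8433 + 2×0.1534) × 5.261 = 6.05 mmol/kg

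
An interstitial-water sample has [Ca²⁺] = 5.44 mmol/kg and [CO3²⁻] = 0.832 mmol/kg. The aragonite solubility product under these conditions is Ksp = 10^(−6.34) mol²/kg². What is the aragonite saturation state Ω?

Ksp = 10^(−6.34) = 4.571×10^-7
Ω = [Ca²⁺][CO3²⁻]/Ksp = (5.44×10^-3)(0.832×10^-3) / 4.571×10^-7 = 9.90

Ω = 9.90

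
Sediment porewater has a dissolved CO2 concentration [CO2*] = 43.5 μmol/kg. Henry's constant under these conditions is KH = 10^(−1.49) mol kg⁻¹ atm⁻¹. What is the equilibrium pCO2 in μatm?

pCO2 = 1340 μatm

KH = 10^(−1.49) = 3.236×10^-2 mol kg⁻¹ atm⁻¹
pCO2 = [CO2*]/KH = 43.5×10^-6 / 3.236×10^-2 = 1.34×10^-3 atm = 1340 μatm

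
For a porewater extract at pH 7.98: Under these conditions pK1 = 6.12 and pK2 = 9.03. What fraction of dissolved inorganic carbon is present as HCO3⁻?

α₁ = 1 / (1 + [H⁺]/K1 + K2/[H⁺]) = 1 / (1 + 10^-1.86 + 10^-1.05)
   = 1 / (1 + 0.013804 + 0.089125) = 1/1.1029 = 0.9067

α₁ = 0.907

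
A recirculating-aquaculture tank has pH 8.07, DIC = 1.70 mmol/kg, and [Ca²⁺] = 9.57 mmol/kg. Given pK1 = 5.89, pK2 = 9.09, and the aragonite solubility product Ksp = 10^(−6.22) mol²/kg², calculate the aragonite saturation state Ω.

Ω = 2.34

α₂ = 1 / (1 + [H⁺]/K2 + [H⁺]²/(K1K2)) = 1 / (1 + 10^+1.02 + 10^-1.16)
   = 1 / (1 + 10.471 + 0.069183) = 1/11.540 = 0.08665
[CO3²⁻] = α₂ × DIC = 0.08665 × 1.70 = 0.1473 mmol/kg
Ksp = 10^(−6.22) = 6.026×10^-7
Ω = [Ca²⁺][CO3²⁻]/Ksp = (9.57×10^-3)(1.473×10^-4) / 6.026×10^-7 = 2.34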